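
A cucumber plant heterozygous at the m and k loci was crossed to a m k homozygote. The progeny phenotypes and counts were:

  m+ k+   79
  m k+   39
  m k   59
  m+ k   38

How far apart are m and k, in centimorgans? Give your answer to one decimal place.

The two most frequent classes, m+ k+ (79) and m k (59), are the parental types, so the F1 was m+ k+ / m k.
The recombinant classes are m+ k and m k+: 38 + 39 = 77.
Recombination frequency = 77/215 = 0.3581 ≈ 35.8%, i.e. 35.8 centimorgans.

35.8 centimorgans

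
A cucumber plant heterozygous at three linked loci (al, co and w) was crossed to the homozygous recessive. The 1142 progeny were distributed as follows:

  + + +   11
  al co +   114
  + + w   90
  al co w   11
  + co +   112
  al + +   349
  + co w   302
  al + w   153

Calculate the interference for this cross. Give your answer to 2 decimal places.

0.61

The two most frequent reciprocal classes, al + + and + co w, are the parental types, so the F1 was al + + / + co w.
The two rarest classes, + + + and al co w, are the double crossovers. Comparing them with the parentals, only the al allele has switched, so al is the middle locus and the order is w – al – co.
w–al: (265 + 22)/1142 = 0.2513; al–co: (204 + 22)/1142 = 0.1979.
Expected DCO frequency = 0.2513 × 0.1979 ≈ 0.04973; observed = 22/1142 ≈ 0.01926.
Coefficient of coincidence = 0.01926/0.04973 ≈ 0.39; interference = 1 − 0.39 = 0.61.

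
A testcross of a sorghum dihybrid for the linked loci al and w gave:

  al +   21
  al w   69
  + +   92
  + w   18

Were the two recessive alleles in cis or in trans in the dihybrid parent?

cis

The two most frequent classes are + + (92) and al w (69); these are the parental (non-recombinant) types.
So the F1 carried + + on one chromosome and al w on the other — the recessive alleles are on the same chromosome (cis / coupling).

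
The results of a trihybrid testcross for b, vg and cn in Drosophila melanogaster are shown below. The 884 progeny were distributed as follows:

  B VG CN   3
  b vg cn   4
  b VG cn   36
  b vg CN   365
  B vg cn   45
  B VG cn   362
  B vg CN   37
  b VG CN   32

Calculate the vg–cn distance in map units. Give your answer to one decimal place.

9.5 map units

The two most frequent reciprocal classes, b vg CN and B VG cn, are the parental types, so the F1 was b vg CN / B VG cn.
The two rarest classes, b vg cn and B VG CN, are the double crossovers. Comparing them with the parentals, only the cn allele has switched, so cn is the middle locus and the order is vg – cn – b.
Crossovers in the vg–cn interval produce the single-crossover classes b VG CN and B vg cn (32 + 45 = 77) plus the double crossovers (7).
RF(vg–cn) = (77 + 7) / 884 = 84/884 = 0.0950 → 9.5 map units.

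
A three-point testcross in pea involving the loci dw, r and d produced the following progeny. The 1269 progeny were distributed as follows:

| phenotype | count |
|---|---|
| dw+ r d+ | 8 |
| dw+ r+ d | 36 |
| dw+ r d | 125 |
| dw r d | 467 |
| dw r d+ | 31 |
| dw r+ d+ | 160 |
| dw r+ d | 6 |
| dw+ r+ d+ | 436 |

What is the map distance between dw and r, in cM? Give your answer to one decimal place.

The two most frequent reciprocal classes, dw r d and dw+ r+ d+, are the parental types, so the F1 was dw r d / dw+ r+ d+.
The two rarest classes, dw r+ d and dw+ r d+, are the double crossovers. Comparing them with the parentals, only the r allele has switched, so r is the middle locus and the order is d – r – dw.
Crossovers in the r–dw interval produce the single-crossover classes dw+ r d and dw r+ d+ (125 + 160 = 285) plus the double crossovers (14).
RF(r–dw) = (285 + 14) / 1269 = 299/1269 = 0.2356 → 23.6 cM.

23.6 cM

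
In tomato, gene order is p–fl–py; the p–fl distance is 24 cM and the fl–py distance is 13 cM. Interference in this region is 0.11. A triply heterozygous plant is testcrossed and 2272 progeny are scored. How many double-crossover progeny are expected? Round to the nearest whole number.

Map distances give recombination frequencies of 0.240 and 0.130 for the two intervals.
With interference 0.11 (so coincidence = 0.89), expected double-crossover frequency = 0.240 × 0.130 × 0.89 = 0.02777.
Expected number = 0.02777 × 2272 = 63.09 ≈ 63.

63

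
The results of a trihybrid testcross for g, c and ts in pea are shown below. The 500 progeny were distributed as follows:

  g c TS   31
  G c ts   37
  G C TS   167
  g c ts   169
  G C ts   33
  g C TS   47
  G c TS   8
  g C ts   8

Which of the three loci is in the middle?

c

The two most frequent reciprocal classes, G C TS and g c ts, are the parental types, so the F1 was G C TS / g c ts.
The two rarest classes, G c TS and g C ts, are the double crossovers. Comparing them with the parentals, only the c allele has switched, so c is the middle locus and the order is g – c – ts.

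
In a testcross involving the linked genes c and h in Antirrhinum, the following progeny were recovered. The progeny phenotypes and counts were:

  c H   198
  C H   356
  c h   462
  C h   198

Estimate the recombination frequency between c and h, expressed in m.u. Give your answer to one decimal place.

32.6 m.u.

The two most frequent classes, C H (356) and c h (462), are the parental types, so the F1 was C H / c h.
The recombinant classes are C h and c H: 198 + 198 = 396.
Recombination frequency = 396/1214 = 0.3262 ≈ 32.6%, i.e. 32.6 m.u.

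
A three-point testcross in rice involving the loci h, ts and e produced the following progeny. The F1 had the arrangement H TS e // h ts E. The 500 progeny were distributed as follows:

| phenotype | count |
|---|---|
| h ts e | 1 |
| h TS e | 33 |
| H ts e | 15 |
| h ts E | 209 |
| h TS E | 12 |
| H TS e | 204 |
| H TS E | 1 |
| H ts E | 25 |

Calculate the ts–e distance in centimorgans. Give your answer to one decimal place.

5.8 centimorgans

The two rarest classes, H TS E and h ts e, are the double crossovers. Comparing them with the parentals, only the e allele has switched, so e is the middle locus and the order is h – e – ts.
Crossovers in the e–ts interval produce the single-crossover classes H ts e and h TS E (15 + 12 = 27) plus the double crossovers (2).
RF(e–ts) = (27 + 2) / 500 = 29/500 = 0.0580 → 5.8 centimorgans.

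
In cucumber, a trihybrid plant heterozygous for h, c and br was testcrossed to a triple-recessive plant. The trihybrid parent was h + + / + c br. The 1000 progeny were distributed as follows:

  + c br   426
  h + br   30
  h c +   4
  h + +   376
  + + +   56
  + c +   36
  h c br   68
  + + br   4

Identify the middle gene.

The two rarest classes, h c + and + + br, are the double crossovers. Comparing them with the parentals, only the c allele has switched, so c is the middle locus and the order is br – c – h.

c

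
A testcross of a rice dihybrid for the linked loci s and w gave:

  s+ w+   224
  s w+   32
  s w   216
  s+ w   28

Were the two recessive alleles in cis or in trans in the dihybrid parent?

The two most frequent classes are s+ w+ (224) and s w (216); these are the parental (non-recombinant) types.
So the F1 carried s+ w+ on one chromosome and s w on the other — the recessive alleles are on the same chromosome (cis / coupling).

cis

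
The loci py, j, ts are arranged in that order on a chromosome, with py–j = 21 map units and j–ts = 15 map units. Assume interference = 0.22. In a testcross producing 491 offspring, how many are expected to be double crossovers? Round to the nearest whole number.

Map distances give recombination frequencies of 0.210 and 0.150 for the two intervals.
With interference 0.22 (so coincidence = 0.78), expected double-crossover frequency = 0.210 × 0.150 × 0.78 = 0.02457.
Expected number = 0.02457 × 491 = 12.06 ≈ 12.

12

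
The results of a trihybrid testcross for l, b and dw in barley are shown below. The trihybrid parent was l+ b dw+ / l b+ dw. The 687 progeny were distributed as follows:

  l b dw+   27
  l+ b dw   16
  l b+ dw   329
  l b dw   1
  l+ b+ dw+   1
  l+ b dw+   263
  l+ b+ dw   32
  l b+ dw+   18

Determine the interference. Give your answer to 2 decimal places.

The two rarest classes, l+ b+ dw+ and l b dw, are the double crossovers. Comparing them with the parentals, only the b allele has switched, so b is the middle locus and the order is dw – b – l.
dw–b: (34 + 2)/687 = 0.0524; b–l: (59 + 2)/687 = 0.0888.
Expected DCO frequency = 0.0524 × 0.0888 ≈ 0.00465; observed = 2/687 ≈ 0.00291.
Coefficient of coincidence = 0.00291/0.00465 ≈ 0.63; interference = 1 − 0.63 = 0.37.

0.37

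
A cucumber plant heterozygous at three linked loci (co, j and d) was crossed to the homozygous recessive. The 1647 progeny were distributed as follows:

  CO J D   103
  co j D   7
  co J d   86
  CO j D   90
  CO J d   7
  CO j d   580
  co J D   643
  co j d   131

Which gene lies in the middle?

j

The two most frequent reciprocal classes, co J D and CO j d, are the parental types, so the F1 was co J D / CO j d.
The two rarest classes, co j D and CO J d, are the double crossovers. Comparing them with the parentals, only the j allele has switched, so j is the middle locus and the order is co – j – d.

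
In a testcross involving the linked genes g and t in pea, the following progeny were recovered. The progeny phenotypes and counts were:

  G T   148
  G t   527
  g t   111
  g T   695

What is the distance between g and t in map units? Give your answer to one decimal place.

The two most frequent classes, G t (527) and g T (695), are the parental types, so the F1 was G t / g T.
The recombinant classes are G T and g t: 148 + 111 = 259.
Recombination frequency = 259/1481 = 0.1749 ≈ 17.5%, i.e. 17.5 map units.

17.5 map units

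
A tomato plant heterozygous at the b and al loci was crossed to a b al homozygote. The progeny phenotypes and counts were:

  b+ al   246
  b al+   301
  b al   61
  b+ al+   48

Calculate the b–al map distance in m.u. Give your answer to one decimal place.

The two most frequent classes, b+ al (246) and b al+ (301), are the parental types, so the F1 was b+ al / b al+.
The recombinant classes are b+ al+ and b al: 48 + 61 = 109.
Recombination frequency = 109/656 = 0.1662 ≈ 16.6%, i.e. 16.6 m.u.

16.6 m.u.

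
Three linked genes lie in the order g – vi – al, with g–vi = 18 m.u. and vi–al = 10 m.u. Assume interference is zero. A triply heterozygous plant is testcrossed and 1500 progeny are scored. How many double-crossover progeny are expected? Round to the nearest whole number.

27

Map distances give recombination frequencies of 0.180 and 0.100 for the two intervals.
With no interference, expected double-crossover frequency = 0.180 × 0.100 = 0.01800.
Expected number = 0.01800 × 1500 = 27.00 ≈ 27.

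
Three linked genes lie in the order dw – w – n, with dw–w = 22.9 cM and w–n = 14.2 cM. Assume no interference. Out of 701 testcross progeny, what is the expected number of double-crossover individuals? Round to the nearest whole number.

23

Map distances give recombination frequencies of 0.229 and 0.142 for the two intervals.
With no interference, expected double-crossover frequency = 0.229 × 0.142 = 0.03252.
Expected number = 0.03252 × 701 = 22.80 ≈ 23.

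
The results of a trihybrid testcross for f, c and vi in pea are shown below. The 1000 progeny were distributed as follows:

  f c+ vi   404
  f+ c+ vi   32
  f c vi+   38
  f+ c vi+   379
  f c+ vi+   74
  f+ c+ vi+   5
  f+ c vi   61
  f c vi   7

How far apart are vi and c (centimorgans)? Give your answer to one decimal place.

14.7 centimorgans

The two most frequent reciprocal classes, f c+ vi and f+ c vi+, are the parental types, so the F1 was f c+ vi / f+ c vi+.
The two rarest classes, f c vi and f+ c+ vi+, are the double crossovers. Comparing them with the parentals, only the c allele has switched, so c is the middle locus and the order is vi – c – f.
Crossovers in the vi–c interval produce the single-crossover classes f c+ vi+ and f+ c vi (74 + 61 = 135) plus the double crossovers (12).
RF(vi–c) = (135 + 12) / 1000 = 147/1000 = 0.1470 → 14.7 centimorgans.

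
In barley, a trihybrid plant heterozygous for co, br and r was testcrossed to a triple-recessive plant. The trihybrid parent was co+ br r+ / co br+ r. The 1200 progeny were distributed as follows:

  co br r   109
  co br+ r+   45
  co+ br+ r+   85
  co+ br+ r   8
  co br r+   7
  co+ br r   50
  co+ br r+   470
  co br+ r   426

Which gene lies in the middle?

co

The two rarest classes, co br r+ and co+ br+ r, are the double crossovers. Comparing them with the parentals, only the co allele has switched, so co is the middle locus and the order is r – co – br.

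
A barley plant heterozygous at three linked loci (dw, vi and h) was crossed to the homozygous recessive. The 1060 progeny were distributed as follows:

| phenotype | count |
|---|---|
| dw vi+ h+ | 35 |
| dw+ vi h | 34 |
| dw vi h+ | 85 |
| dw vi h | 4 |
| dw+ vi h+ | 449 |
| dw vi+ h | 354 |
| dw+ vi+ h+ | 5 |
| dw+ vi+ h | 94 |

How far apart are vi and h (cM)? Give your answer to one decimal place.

The two most frequent reciprocal classes, dw+ vi h+ and dw vi+ h, are the parental types, so the F1 was dw+ vi h+ / dw vi+ h.
The two rarest classes, dw+ vi+ h+ and dw vi h, are the double crossovers. Comparing them with the parentals, only the vi allele has switched, so vi is the middle locus and the order is h – vi – dw.
Crossovers in the h–vi interval produce the single-crossover classes dw+ vi h and dw vi+ h+ (34 + 35 = 69) plus the double crossovers (9).
RF(h–vi) = (69 + 9) / 1060 = 78/1060 = 0.0736 → 7.4 cM.

7.4 cM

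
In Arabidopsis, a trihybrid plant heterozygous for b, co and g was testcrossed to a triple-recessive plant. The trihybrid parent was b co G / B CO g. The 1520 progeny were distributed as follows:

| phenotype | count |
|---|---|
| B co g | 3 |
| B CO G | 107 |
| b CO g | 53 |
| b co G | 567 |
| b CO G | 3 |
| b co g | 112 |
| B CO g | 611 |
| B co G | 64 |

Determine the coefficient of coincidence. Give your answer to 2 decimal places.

The two rarest classes, b CO G and B co g, are the double crossovers. Comparing them with the parentals, only the co allele has switched, so co is the middle locus and the order is b – co – g.
b–co: (117 + 6)/1520 = 0.0809; co–g: (219 + 6)/1520 = 0.1480.
Expected DCO frequency = 0.0809 × 0.1480 ≈ 0.01197; observed = 6/1520 ≈ 0.00395.
Coefficient of coincidence = 0.00395/0.01197 ≈ 0.33.

0.33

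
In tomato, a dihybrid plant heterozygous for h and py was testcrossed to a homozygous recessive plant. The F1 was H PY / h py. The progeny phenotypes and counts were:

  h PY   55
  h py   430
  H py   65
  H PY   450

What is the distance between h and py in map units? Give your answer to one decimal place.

The recombinant classes are H py and h PY: 65 + 55 = 120.
Recombination frequency = 120/1000 = 0.1200 ≈ 12.0%, i.e. 12.0 map units.

12.0 map units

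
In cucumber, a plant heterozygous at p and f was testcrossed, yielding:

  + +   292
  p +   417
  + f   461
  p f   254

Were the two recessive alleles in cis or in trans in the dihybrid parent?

The two most frequent classes are + f (461) and p + (417); these are the parental (non-recombinant) types.
So the F1 carried + f on one chromosome and p + on the other — the recessive alleles are on opposite chromosomes (trans / repulsion).

trans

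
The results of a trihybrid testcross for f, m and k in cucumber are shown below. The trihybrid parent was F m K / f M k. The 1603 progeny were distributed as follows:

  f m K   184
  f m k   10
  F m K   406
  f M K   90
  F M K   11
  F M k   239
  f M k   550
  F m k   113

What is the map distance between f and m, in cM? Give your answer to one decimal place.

The two rarest classes, F M K and f m k, are the double crossovers. Comparing them with the parentals, only the m allele has switched, so m is the middle locus and the order is f – m – k.
Crossovers in the f–m interval produce the single-crossover classes f m K and F M k (184 + 239 = 423) plus the double crossovers (21).
RF(f–m) = (423 + 21) / 1603 = 444/1603 = 0.2770 → 27.7 cM.

27.7 cM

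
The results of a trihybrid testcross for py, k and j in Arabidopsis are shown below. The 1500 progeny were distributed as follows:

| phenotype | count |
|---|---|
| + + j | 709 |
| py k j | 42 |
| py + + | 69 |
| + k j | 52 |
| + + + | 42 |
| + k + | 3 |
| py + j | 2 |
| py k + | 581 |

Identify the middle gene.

The two most frequent reciprocal classes, py k + and + + j, are the parental types, so the F1 was py k + / + + j.
The two rarest classes, + k + and py + j, are the double crossovers. Comparing them with the parentals, only the py allele has switched, so py is the middle locus and the order is k – py – j.

py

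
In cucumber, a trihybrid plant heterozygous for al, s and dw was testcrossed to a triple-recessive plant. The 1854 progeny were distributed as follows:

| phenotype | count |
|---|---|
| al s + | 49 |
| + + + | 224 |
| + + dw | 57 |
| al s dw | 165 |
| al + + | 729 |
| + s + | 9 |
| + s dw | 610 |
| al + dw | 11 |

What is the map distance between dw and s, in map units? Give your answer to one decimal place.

The two most frequent reciprocal classes, al + + and + s dw, are the parental types, so the F1 was al + + / + s dw.
The two rarest classes, al + dw and + s +, are the double crossovers. Comparing them with the parentals, only the dw allele has switched, so dw is the middle locus and the order is s – dw – al.
Crossovers in the s–dw interval produce the single-crossover classes al s + and + + dw (49 + 57 = 106) plus the double crossovers (20).
RF(s–dw) = (106 + 20) / 1854 = 126/1854 = 0.0680 → 6.8 map units.

6.8 map units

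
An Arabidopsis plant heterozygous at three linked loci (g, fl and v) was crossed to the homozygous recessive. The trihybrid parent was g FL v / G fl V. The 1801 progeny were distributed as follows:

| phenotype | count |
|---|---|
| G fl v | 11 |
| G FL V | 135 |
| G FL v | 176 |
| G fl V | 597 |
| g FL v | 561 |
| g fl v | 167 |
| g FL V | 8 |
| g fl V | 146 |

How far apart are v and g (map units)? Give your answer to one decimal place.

18.9 map units

The two rarest classes, g FL V and G fl v, are the double crossovers. Comparing them with the parentals, only the v allele has switched, so v is the middle locus and the order is fl – v – g.
Crossovers in the v–g interval produce the single-crossover classes G FL v and g fl V (176 + 146 = 322) plus the double crossovers (19).
RF(v–g) = (322 + 19) / 1801 = 341/1801 = 0.1893 → 18.9 map units.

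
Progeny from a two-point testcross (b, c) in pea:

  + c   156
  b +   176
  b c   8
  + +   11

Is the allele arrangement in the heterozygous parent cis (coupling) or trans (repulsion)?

trans

The two most frequent classes are + c (156) and b + (176); these are the parental (non-recombinant) types.
So the F1 carried + c on one chromosome and b + on the other — the recessive alleles are on opposite chromosomes (trans / repulsion).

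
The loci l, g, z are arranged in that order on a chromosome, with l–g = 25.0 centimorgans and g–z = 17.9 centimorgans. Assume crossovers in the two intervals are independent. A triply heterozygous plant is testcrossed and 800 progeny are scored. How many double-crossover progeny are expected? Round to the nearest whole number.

36

Map distances give recombination frequencies of 0.250 and 0.179 for the two intervals.
With no interference, expected double-crossover frequency = 0.250 × 0.179 = 0.04475.
Expected number = 0.04475 × 800 = 35.80 ≈ 36.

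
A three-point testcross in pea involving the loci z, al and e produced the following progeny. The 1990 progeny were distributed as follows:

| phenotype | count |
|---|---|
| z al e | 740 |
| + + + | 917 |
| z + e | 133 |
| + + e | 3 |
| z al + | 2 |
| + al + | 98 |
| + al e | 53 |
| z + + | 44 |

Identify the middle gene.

The two most frequent reciprocal classes, z al e and + + +, are the parental types, so the F1 was z al e / + + +.
The two rarest classes, z al + and + + e, are the double crossovers. Comparing them with the parentals, only the e allele has switched, so e is the middle locus and the order is al – e – z.

e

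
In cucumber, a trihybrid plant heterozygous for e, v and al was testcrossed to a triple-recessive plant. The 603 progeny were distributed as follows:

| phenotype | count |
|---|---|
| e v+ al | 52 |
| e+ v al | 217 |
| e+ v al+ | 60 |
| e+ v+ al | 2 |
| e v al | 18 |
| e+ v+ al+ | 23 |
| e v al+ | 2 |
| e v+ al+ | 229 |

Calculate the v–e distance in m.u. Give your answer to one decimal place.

7.5 m.u.

The two most frequent reciprocal classes, e+ v al and e v+ al+, are the parental types, so the F1 was e+ v al / e v+ al+.
The two rarest classes, e+ v+ al and e v al+, are the double crossovers. Comparing them with the parentals, only the v allele has switched, so v is the middle locus and the order is al – v – e.
Crossovers in the v–e interval produce the single-crossover classes e v al and e+ v+ al+ (18 + 23 = 41) plus the double crossovers (4).
RF(v–e) = (41 + 4) / 603 = 45/603 = 0.0746 → 7.5 m.u.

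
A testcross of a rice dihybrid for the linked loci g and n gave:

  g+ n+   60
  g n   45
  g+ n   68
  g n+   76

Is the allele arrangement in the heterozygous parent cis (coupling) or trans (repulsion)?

trans

The two most frequent classes are g+ n (68) and g n+ (76); these are the parental (non-recombinant) types.
So the F1 carried g+ n on one chromosome and g n+ on the other — the recessive alleles are on opposite chromosomes (trans / repulsion).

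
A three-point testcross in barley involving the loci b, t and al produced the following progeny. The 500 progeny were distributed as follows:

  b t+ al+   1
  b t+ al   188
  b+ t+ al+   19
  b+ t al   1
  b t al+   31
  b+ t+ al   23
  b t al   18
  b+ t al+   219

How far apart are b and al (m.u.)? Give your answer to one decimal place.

11.2 m.u.

The two most frequent reciprocal classes, b+ t al+ and b t+ al, are the parental types, so the F1 was b+ t al+ / b t+ al.
The two rarest classes, b+ t al and b t+ al+, are the double crossovers. Comparing them with the parentals, only the al allele has switched, so al is the middle locus and the order is t – al – b.
Crossovers in the al–b interval produce the single-crossover classes b t al+ and b+ t+ al (31 + 23 = 54) plus the double crossovers (2).
RF(al–b) = (54 + 2) / 500 = 56/500 = 0.1120 → 11.2 m.u.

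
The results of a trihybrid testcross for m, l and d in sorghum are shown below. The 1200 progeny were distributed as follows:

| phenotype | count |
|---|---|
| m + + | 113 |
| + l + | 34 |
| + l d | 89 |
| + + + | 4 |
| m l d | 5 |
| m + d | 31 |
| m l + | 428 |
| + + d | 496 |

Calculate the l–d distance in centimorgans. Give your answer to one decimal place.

17.6 centimorgans

The two most frequent reciprocal classes, + + d and m l +, are the parental types, so the F1 was + + d / m l +.
The two rarest classes, + + + and m l d, are the double crossovers. Comparing them with the parentals, only the d allele has switched, so d is the middle locus and the order is m – d – l.
Crossovers in the d–l interval produce the single-crossover classes + l d and m + + (89 + 113 = 202) plus the double crossovers (9).
RF(d–l) = (202 + 9) / 1200 = 211/1200 = 0.1758 → 17.6 centimorgans.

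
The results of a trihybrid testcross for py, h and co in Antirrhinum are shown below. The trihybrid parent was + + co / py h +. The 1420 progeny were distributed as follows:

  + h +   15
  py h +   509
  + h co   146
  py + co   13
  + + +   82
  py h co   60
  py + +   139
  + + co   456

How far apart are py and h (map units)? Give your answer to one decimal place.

22.0 map units

The two rarest classes, py + co and + h +, are the double crossovers. Comparing them with the parentals, only the py allele has switched, so py is the middle locus and the order is h – py – co.
Crossovers in the h–py interval produce the single-crossover classes + h co and py + + (146 + 139 = 285) plus the double crossovers (28).
RF(h–py) = (285 + 28) / 1420 = 313/1420 = 0.2204 → 22.0 map units.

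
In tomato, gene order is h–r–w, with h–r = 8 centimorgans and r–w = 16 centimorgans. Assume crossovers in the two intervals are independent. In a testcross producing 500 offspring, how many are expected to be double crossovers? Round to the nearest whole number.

Map distances give recombination frequencies of 0.080 and 0.160 for the two intervals.
With no interference, expected double-crossover frequency = 0.080 × 0.160 = 0.01280.
Expected number = 0.01280 × 500 = 6.40 ≈ 6.

6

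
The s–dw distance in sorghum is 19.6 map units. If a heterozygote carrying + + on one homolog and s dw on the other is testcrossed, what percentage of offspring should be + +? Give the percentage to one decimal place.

A map distance of 19.6 map units corresponds to a recombination frequency of 0.196.
The F1 is + + / s dw, so + + is a parental gamete class with expected frequency (1 − r)/2 = 0.804/2 = 0.4020.
That is 0.4020 = 40.2% of the progeny.

40.2%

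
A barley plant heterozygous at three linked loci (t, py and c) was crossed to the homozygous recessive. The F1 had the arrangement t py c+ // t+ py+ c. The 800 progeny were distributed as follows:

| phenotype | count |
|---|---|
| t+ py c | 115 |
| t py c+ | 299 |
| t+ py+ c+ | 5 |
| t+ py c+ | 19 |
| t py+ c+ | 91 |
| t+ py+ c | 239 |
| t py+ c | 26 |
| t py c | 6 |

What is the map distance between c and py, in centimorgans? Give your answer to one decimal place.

27.1 centimorgans

The two rarest classes, t py c and t+ py+ c+, are the double crossovers. Comparing them with the parentals, only the c allele has switched, so c is the middle locus and the order is py – c – t.
Crossovers in the py–c interval produce the single-crossover classes t py+ c+ and t+ py c (91 + 115 = 206) plus the double crossovers (11).
RF(py–c) = (206 + 11) / 800 = 217/800 = 0.2712 → 27.1 centimorgans.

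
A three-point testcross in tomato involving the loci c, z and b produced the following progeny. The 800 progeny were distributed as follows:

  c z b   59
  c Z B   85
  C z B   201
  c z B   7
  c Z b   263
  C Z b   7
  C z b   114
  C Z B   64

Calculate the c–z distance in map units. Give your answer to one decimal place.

17.1 map units

The two most frequent reciprocal classes, C z B and c Z b, are the parental types, so the F1 was C z B / c Z b.
The two rarest classes, c z B and C Z b, are the double crossovers. Comparing them with the parentals, only the c allele has switched, so c is the middle locus and the order is z – c – b.
Crossovers in the z–c interval produce the single-crossover classes C Z B and c z b (64 + 59 = 123) plus the double crossovers (14).
RF(z–c) = (123 + 14) / 800 = 137/800 = 0.1713 → 17.1 map units.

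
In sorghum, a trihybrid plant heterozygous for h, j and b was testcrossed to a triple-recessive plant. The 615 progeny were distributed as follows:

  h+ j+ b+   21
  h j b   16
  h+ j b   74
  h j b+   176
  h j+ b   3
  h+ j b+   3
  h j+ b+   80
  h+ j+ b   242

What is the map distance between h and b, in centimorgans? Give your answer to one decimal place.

7.0 centimorgans

The two most frequent reciprocal classes, h+ j+ b and h j b+, are the parental types, so the F1 was h+ j+ b / h j b+.
The two rarest classes, h j+ b and h+ j b+, are the double crossovers. Comparing them with the parentals, only the h allele has switched, so h is the middle locus and the order is j – h – b.
Crossovers in the h–b interval produce the single-crossover classes h+ j+ b+ and h j b (21 + 16 = 37) plus the double crossovers (6).
RF(h–b) = (37 + 6) / 615 = 43/615 = 0.0699 → 7.0 centimorgans.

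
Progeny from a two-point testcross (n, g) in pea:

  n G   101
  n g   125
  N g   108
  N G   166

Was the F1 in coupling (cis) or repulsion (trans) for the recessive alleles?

cis

The two most frequent classes are N G (166) and n g (125); these are the parental (non-recombinant) types.
So the F1 carried N G on one chromosome and n g on the other — the recessive alleles are on the same chromosome (cis / coupling).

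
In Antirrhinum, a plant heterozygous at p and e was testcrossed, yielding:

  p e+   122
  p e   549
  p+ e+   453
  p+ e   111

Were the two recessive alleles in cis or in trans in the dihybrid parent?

cis

The two most frequent classes are p+ e+ (453) and p e (549); these are the parental (non-recombinant) types.
So the F1 carried p+ e+ on one chromosome and p e on the other — the recessive alleles are on the same chromosome (cis / coupling).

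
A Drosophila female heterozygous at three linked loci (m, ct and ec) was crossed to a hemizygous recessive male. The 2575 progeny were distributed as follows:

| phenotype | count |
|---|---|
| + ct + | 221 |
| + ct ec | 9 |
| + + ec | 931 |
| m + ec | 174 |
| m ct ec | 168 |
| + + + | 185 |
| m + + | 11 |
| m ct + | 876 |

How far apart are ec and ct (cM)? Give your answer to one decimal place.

14.5 cM

The two most frequent reciprocal classes, + + ec and m ct +, are the parental types, so the F1 was + + ec / m ct +.
The two rarest classes, + ct ec and m + +, are the double crossovers. Comparing them with the parentals, only the ct allele has switched, so ct is the middle locus and the order is ec – ct – m.
Crossovers in the ec–ct interval produce the single-crossover classes + + + and m ct ec (185 + 168 = 353) plus the double crossovers (20).
RF(ec–ct) = (353 + 20) / 2575 = 373/2575 = 0.1449 → 14.5 cM.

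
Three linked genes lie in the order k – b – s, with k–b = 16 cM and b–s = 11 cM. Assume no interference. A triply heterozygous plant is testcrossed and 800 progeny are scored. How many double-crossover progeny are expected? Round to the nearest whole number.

Map distances give recombination frequencies of 0.160 and 0.110 for the two intervals.
With no interference, expected double-crossover frequency = 0.160 × 0.110 = 0.01760.
Expected number = 0.01760 × 800 = 14.08 ≈ 14.

14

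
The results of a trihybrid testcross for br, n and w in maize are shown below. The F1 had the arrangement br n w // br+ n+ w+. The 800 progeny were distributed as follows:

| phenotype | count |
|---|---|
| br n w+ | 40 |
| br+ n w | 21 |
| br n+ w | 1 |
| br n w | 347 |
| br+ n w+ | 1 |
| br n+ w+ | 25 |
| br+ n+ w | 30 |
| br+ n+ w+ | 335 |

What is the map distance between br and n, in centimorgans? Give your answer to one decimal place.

6.0 centimorgans

The two rarest classes, br n+ w and br+ n w+, are the double crossovers. Comparing them with the parentals, only the n allele has switched, so n is the middle locus and the order is w – n – br.
Crossovers in the n–br interval produce the single-crossover classes br+ n w and br n+ w+ (21 + 25 = 46) plus the double crossovers (2).
RF(n–br) = (46 + 2) / 800 = 48/800 = 0.0600 → 6.0 centimorgans.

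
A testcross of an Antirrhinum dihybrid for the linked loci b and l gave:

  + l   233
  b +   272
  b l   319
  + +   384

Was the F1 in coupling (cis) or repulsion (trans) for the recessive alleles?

cis

The two most frequent classes are + + (384) and b l (319); these are the parental (non-recombinant) types.
So the F1 carried + + on one chromosome and b l on the other — the recessive alleles are on the same chromosome (cis / coupling).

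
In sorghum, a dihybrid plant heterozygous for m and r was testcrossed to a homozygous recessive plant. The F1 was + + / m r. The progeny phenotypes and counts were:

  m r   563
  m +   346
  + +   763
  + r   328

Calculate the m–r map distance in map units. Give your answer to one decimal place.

The recombinant classes are + r and m +: 328 + 346 = 674.
Recombination frequency = 674/2000 = 0.3370 ≈ 33.7%, i.e. 33.7 map units.

33.7 map units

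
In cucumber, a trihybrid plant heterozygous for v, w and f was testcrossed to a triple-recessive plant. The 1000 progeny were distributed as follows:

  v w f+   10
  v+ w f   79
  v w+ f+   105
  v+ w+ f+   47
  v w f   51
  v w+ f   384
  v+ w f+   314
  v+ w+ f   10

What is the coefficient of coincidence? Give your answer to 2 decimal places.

0.83

The two most frequent reciprocal classes, v+ w f+ and v w+ f, are the parental types, so the F1 was v+ w f+ / v w+ f.
The two rarest classes, v w f+ and v+ w+ f, are the double crossovers. Comparing them with the parentals, only the v allele has switched, so v is the middle locus and the order is w – v – f.
w–v: (98 + 20)/1000 = 0.1180; v–f: (184 + 20)/1000 = 0.2040.
Expected DCO frequency = 0.1180 × 0.2040 ≈ 0.02407; observed = 20/1000 ≈ 0.02000.
Coefficient of coincidence = 0.02000/0.02407 ≈ 0.83.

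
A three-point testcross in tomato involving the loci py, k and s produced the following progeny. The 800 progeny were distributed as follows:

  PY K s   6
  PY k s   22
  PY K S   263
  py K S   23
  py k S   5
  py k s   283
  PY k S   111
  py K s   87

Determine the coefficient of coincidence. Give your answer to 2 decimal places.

0.75

The two most frequent reciprocal classes, PY K S and py k s, are the parental types, so the F1 was PY K S / py k s.
The two rarest classes, PY K s and py k S, are the double crossovers. Comparing them with the parentals, only the s allele has switched, so s is the middle locus and the order is py – s – k.
py–s: (45 + 11)/800 = 0.0700; s–k: (198 + 11)/800 = 0.2612.
Expected DCO frequency = 0.0700 × 0.2612 ≈ 0.01828; observed = 11/800 ≈ 0.01375.
Coefficient of coincidence = 0.01375/0.01828 ≈ 0.75.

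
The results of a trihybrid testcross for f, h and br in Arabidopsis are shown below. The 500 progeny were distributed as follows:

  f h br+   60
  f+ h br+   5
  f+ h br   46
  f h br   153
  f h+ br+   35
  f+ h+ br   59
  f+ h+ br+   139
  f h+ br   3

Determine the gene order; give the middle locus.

h

The two most frequent reciprocal classes, f h br and f+ h+ br+, are the parental types, so the F1 was f h br / f+ h+ br+.
The two rarest classes, f h+ br and f+ h br+, are the double crossovers. Comparing them with the parentals, only the h allele has switched, so h is the middle locus and the order is f – h – br.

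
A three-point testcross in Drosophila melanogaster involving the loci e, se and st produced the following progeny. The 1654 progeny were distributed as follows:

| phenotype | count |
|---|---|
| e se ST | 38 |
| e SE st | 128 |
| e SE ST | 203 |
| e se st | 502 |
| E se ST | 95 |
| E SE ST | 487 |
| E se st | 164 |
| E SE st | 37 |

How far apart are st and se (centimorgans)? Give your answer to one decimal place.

The two most frequent reciprocal classes, E SE ST and e se st, are the parental types, so the F1 was E SE ST / e se st.
The two rarest classes, E SE st and e se ST, are the double crossovers. Comparing them with the parentals, only the st allele has switched, so st is the middle locus and the order is e – st – se.
Crossovers in the st–se interval produce the single-crossover classes E se ST and e SE st (95 + 128 = 223) plus the double crossovers (75).
RF(st–se) = (223 + 75) / 1654 = 298/1654 = 0.1802 → 18.0 centimorgans.

18.0 centimorgans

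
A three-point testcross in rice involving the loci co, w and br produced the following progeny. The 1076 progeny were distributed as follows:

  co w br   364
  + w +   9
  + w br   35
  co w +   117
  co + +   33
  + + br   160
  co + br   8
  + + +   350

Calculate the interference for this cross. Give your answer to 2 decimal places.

0.27

The two most frequent reciprocal classes, co w br and + + +, are the parental types, so the F1 was co w br / + + +.
The two rarest classes, co + br and + w +, are the double crossovers. Comparing them with the parentals, only the w allele has switched, so w is the middle locus and the order is br – w – co.
br–w: (277 + 17)/1076 = 0.2732; w–co: (68 + 17)/1076 = 0.0790.
Expected DCO frequency = 0.2732 × 0.0790 ≈ 0.02158; observed = 17/1076 ≈ 0.01580.
Coefficient of coincidence = 0.01580/0.02158 ≈ 0.73; interference = 1 − 0.73 = 0.27.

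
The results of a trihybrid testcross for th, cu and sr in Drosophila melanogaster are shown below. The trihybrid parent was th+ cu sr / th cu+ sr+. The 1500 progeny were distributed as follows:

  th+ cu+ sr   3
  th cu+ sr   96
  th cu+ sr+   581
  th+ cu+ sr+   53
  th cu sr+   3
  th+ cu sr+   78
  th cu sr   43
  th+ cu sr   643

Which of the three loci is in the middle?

cu

The two rarest classes, th+ cu+ sr and th cu sr+, are the double crossovers. Comparing them with the parentals, only the cu allele has switched, so cu is the middle locus and the order is th – cu – sr.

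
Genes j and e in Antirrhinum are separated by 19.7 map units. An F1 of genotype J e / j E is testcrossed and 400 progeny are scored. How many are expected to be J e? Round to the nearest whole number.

A map distance of 19.7 map units corresponds to a recombination frequency of 0.197.
The F1 is J e / j E, so J e is a parental gamete class with expected frequency (1 − r)/2 = 0.803/2 = 0.4015.
Expected number = 0.4015 × 400 = 160.60 ≈ 161.

161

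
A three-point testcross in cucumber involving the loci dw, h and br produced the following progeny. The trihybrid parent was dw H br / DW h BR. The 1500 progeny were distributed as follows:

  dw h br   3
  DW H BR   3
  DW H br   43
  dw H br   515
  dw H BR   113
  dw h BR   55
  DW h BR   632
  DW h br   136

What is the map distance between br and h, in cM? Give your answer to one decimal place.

17.0 cM

The two rarest classes, dw h br and DW H BR, are the double crossovers. Comparing them with the parentals, only the h allele has switched, so h is the middle locus and the order is br – h – dw.
Crossovers in the br–h interval produce the single-crossover classes dw H BR and DW h br (113 + 136 = 249) plus the double crossovers (6).
RF(br–h) = (249 + 6) / 1500 = 255/1500 = 0.1700 → 17.0 cM.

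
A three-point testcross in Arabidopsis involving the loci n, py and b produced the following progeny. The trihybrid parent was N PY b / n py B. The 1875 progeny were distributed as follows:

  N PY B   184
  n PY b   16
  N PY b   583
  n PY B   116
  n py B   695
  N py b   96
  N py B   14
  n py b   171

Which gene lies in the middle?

The two rarest classes, n PY b and N py B, are the double crossovers. Comparing them with the parentals, only the n allele has switched, so n is the middle locus and the order is b – n – py.

n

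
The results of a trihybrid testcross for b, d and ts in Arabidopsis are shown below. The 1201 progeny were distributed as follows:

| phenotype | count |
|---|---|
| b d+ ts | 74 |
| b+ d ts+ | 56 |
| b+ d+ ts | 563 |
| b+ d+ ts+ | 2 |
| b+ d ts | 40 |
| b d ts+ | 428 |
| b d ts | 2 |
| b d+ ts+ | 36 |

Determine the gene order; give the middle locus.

The two most frequent reciprocal classes, b d ts+ and b+ d+ ts, are the parental types, so the F1 was b d ts+ / b+ d+ ts.
The two rarest classes, b d ts and b+ d+ ts+, are the double crossovers. Comparing them with the parentals, only the ts allele has switched, so ts is the middle locus and the order is d – ts – b.

ts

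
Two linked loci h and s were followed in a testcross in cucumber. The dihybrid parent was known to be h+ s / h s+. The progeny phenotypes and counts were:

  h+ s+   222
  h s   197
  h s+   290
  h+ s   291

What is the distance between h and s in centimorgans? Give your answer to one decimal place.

The recombinant classes are h+ s+ and h s: 222 + 197 = 419.
Recombination frequency = 419/1000 = 0.4190 ≈ 41.9%, i.e. 41.9 centimorgans.

41.9 centimorgans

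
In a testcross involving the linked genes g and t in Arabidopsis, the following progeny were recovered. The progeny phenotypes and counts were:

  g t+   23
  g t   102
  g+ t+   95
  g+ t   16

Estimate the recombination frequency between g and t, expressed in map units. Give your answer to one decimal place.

The two most frequent classes, g+ t+ (95) and g t (102), are the parental types, so the F1 was g+ t+ / g t.
The recombinant classes are g+ t and g t+: 16 + 23 = 39.
Recombination frequency = 39/236 = 0.1653 ≈ 16.5%, i.e. 16.5 map units.

16.5 map units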